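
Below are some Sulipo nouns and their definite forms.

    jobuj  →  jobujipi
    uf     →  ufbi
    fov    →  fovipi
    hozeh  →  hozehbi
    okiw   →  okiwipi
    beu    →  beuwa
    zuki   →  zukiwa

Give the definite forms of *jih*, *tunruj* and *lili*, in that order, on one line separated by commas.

Looking at the final sound of each stem: -bi when the stem ends in a voiceless consonant (*uf*, *hozeh*); -ipi when the stem ends in a voiced consonant (*jobuj*, *fov*, *okiw*); -wa when the stem ends in a vowel (*beu*, *zuki*).
Since the final sound of *jih* is /h/ (a voiceless consonant), it takes -bi, giving *jihbi*.
*tunruj*: final sound = /j/, a voiced consonant → -ipi → *tunrujipi*.
*lili* — final sound /i/ (a vowel) → -wa → *liliwa*.

jihbi, tunrujipi, liliwa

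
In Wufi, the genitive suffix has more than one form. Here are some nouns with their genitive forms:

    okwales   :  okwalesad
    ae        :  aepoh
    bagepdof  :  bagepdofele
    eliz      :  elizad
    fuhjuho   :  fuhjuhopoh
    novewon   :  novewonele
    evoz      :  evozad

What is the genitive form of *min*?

minele

The pattern is sibilance of the final sound: -ad when the stem ends in a sibilant (*okwales*, *eliz*, *evoz*); -ele when the stem ends in a non-sibilant consonant (*bagepdof*, *novewon*); -poh when the stem ends in a vowel (*ae*, *fuhjuho*).
The final sound of *min* is /n/, which is a non-sibilant consonant, so the suffix is -ele, giving *minele*.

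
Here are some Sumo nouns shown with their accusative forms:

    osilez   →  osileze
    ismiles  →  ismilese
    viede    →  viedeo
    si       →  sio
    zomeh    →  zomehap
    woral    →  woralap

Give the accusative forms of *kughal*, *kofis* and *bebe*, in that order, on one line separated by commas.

The pattern is sibilance of the final sound: -e when the stem ends in a sibilant (*osilez*, *ismiles*); -ap when the stem ends in a non-sibilant consonant (*zomeh*, *woral*); -o when the stem ends in a vowel (*viede*, *si*).
*kughal*: final sound = /l/, a non-sibilant consonant → -ap → *kughalap*.
*kofis* — final sound /s/ (a sibilant) → -e → *kofise*.
*bebe* — final sound /e/ (a vowel) → -o → *bebeo*.

kughalap, kofise, bebeo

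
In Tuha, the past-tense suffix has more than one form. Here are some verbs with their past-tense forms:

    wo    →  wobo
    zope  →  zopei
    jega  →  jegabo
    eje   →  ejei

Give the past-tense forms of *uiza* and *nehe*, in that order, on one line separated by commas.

uizabo, nehei

The pattern is front/back vowel harmony: -i when the last vowel of the stem is a front vowel (*zope*, *eje*); -bo when the last vowel of the stem is a back vowel (*wo*, *jega*).
Since the last vowel of *uiza* is /a/ (a back vowel), it takes -bo, giving *uizabo*.
*nehe*: last vowel = /e/, a front vowel → -i → *nehei*.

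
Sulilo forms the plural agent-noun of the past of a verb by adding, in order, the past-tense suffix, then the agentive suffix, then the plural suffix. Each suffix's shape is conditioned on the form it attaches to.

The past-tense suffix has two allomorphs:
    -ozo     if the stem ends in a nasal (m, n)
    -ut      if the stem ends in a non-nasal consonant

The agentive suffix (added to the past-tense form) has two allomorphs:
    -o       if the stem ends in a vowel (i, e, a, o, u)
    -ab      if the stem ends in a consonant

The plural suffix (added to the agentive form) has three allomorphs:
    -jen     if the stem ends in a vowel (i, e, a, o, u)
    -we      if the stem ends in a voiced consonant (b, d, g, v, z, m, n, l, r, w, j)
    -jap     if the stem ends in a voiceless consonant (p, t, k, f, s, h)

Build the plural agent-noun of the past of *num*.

numozoojen

The final consonant of *num* is /m/, which is a nasal, so the past-tense suffix is -ozo, giving *numozo*.
The final sound of the past-tense form *numozo* is /o/, which is a vowel, so the agentive suffix is -o, giving *numozoo*.
Since the final sound of the agentive form *numozoo* is /o/ (a vowel), it takes -jen, giving *numozoojen*.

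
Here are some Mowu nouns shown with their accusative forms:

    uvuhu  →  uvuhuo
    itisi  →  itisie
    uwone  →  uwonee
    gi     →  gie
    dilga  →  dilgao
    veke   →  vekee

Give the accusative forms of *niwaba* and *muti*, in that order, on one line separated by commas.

niwabao, mutie

Looking at the last vowel of each stem: -e when the last vowel of the stem is a front vowel (*itisi*, *uwone*, *gi*, *veke*); -o when the last vowel of the stem is a back vowel (*uvuhu*, *dilga*).
*niwaba*: last vowel = /a/, a back vowel → -o → *niwabao*.
The last vowel of *muti* is /i/, which is a front vowel, so the suffix is -e, giving *mutie*.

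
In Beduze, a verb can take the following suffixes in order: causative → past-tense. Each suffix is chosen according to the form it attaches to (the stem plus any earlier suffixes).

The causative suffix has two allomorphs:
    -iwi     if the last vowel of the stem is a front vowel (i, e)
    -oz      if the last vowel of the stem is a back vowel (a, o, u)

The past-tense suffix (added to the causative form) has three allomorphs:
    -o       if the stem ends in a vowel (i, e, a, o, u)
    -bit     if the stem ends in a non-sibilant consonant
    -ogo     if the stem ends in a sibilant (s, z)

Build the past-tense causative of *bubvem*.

*bubvem* — last vowel /e/ (a front vowel) → -iwi → *bubvemiwi*.
The final sound of the causative form *bubvemiwi* is /i/, which is a vowel, so the past-tense suffix is -o, giving *bubvemiwio*.

bubvemiwio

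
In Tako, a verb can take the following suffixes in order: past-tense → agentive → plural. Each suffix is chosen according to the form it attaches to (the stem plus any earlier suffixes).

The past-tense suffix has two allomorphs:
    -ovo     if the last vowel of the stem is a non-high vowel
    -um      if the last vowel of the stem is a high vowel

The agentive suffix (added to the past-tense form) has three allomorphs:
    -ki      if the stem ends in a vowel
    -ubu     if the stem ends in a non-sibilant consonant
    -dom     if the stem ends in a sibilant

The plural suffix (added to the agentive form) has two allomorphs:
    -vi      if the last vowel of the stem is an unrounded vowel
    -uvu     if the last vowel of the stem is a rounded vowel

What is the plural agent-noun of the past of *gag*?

gagovokivi

The last vowel of *gag* is /a/, which is a non-high vowel, so the past-tense suffix is -ovo, giving *gagovo*.
Since the final sound of the past-tense form *gagovo* is /o/ (a vowel), it takes -ki, giving *gagovoki*.
Since the last vowel of the agentive form *gagovoki* is /i/ (an unrounded vowel), it takes -vi, giving *gagovokivi*.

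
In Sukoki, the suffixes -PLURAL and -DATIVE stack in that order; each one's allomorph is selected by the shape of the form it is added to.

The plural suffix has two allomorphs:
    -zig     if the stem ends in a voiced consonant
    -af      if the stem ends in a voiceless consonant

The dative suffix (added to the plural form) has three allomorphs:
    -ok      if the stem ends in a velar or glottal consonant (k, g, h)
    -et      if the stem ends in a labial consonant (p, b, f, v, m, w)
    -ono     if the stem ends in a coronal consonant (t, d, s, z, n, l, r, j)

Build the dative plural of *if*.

Since the final consonant of *if* is /f/ (voiceless), it takes -af, giving *ifaf*.
Since the final consonant of the plural form *ifaf* is /f/ (labial), it takes -et, giving *ifafet*.

ifafet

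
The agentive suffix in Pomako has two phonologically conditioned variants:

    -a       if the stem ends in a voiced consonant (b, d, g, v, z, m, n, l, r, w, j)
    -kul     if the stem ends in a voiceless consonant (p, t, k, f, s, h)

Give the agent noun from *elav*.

elava

*elav* — final consonant /v/ (voiced) → -a → *elava*.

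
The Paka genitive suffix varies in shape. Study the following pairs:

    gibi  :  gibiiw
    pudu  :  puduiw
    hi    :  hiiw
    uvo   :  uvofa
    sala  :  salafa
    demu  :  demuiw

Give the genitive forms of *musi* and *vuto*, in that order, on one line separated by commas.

The pattern is height harmony: -iw when the last vowel of the stem is a high vowel (*gibi*, *pudu*, *hi*, *demu*); -fa when the last vowel of the stem is a non-high vowel (*uvo*, *sala*).
The last vowel of *musi* is /i/, which is a high vowel, so the suffix is -iw, giving *musiiw*.
The last vowel of *vuto* is /o/, which is a non-high vowel, so the suffix is -fa, giving *vutofa*.

musiiw, vutofa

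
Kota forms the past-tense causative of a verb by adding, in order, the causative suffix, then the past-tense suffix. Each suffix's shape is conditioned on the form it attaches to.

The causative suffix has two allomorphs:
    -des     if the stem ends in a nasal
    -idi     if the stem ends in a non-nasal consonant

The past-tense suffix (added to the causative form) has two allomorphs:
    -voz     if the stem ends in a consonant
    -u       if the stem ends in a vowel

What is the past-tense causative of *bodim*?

bodimdesvoz

*bodim* — final consonant /m/ (a nasal) → -des → *bodimdes*.
The causative form *bodimdes* — final sound /s/ (a consonant) → -voz → *bodimdesvoz*.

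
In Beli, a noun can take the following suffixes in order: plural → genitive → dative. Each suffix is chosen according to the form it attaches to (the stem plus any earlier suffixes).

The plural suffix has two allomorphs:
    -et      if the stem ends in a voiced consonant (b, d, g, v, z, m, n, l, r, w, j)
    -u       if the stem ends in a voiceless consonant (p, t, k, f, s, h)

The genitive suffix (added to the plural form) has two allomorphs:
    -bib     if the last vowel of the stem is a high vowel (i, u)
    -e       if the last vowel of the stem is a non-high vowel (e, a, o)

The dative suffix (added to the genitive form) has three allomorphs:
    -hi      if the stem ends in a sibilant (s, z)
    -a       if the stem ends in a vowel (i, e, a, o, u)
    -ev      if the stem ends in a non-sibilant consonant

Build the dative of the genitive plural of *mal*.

maletea

*mal*: final consonant = /l/, voiced → -et → *malet*.
The plural form *malet* — last vowel /e/ (a non-high vowel) → -e → *malete*.
The final sound of the genitive form *malete* is /e/, which is a vowel, so the dative suffix is -a, giving *maletea*.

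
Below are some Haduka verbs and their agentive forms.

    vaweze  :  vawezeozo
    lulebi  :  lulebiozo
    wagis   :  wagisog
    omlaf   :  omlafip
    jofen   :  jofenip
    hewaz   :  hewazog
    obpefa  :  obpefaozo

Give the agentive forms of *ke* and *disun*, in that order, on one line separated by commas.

The pattern is sibilance of the final sound: -og when the stem ends in a sibilant (*wagis*, *hewaz*); -ip when the stem ends in a non-sibilant consonant (*omlaf*, *jofen*); -ozo when the stem ends in a vowel (*vaweze*, *lulebi*, *obpefa*).
The final sound of *ke* is /e/, which is a vowel, so the suffix is -ozo, giving *keozo*.
*disun* — final sound /n/ (a non-sibilant consonant) → -ip → *disunip*.

keozo, disunip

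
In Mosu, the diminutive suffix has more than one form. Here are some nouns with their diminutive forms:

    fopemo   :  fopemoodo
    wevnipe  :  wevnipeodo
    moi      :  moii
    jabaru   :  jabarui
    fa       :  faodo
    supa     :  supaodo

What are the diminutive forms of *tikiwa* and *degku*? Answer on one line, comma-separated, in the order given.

Looking at the last vowel of each stem: -i when the last vowel of the stem is a high vowel (*moi*, *jabaru*); -odo when the last vowel of the stem is a non-high vowel (*fopemo*, *wevnipe*, *fa*, *supa*).
*tikiwa* — last vowel /a/ (a non-high vowel) → -odo → *tikiwaodo*.
*degku*: last vowel = /u/, a high vowel → -i → *degkui*.

tikiwaodo, degkui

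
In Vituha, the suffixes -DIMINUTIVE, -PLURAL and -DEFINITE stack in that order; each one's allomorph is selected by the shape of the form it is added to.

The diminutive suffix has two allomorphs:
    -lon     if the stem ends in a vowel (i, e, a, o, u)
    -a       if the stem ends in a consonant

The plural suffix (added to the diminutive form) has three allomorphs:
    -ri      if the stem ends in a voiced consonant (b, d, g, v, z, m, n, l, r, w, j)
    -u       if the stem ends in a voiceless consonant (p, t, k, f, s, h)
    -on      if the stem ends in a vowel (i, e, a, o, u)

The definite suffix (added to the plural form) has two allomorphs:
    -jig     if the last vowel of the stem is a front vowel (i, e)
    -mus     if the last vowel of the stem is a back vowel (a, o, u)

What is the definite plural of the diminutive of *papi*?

*papi*: final sound = /i/, a vowel → -lon → *papilon*.
The final sound of the diminutive form *papilon* is /n/, which is a voiced consonant, so the plural suffix is -ri, giving *papilonri*.
The last vowel of the plural form *papilonri* is /i/, which is a front vowel, so the definite suffix is -jig, giving *papilonrijig*.

papilonrijig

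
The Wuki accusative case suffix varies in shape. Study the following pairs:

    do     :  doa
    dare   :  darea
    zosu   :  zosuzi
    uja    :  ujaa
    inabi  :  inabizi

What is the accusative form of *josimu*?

josimuzi

The pattern is height harmony: -zi when the last vowel of the stem is a high vowel (*zosu*, *inabi*); -a when the last vowel of the stem is a non-high vowel (*do*, *dare*, *uja*).
*josimu* — last vowel /u/ (a high vowel) → -zi → *josimuzi*.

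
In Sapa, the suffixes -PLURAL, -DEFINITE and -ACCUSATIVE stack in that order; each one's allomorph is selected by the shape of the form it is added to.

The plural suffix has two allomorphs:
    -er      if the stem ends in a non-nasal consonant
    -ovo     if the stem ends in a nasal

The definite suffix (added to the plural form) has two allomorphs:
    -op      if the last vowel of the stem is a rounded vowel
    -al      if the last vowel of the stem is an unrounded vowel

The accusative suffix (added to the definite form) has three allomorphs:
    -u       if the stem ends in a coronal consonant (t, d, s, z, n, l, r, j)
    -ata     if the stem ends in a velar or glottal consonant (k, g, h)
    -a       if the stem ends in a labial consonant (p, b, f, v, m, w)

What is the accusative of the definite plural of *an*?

anovoopa

*an* — final consonant /n/ (a nasal) → -ovo → *anovo*.
The plural form *anovo* — last vowel /o/ (a rounded vowel) → -op → *anovoop*.
The definite form *anovoop* — final consonant /p/ (labial) → -a → *anovoopa*.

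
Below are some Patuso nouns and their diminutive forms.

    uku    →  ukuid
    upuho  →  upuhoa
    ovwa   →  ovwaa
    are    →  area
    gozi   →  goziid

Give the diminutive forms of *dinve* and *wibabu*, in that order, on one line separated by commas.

dinvea, wibabuid

The suffix is conditioned by the last vowel: -id when the last vowel of the stem is a high vowel (*uku*, *gozi*); -a when the last vowel of the stem is a non-high vowel (*upuho*, *ovwa*, *are*).
*dinve* — last vowel /e/ (a non-high vowel) → -a → *dinvea*.
*wibabu* — last vowel /u/ (a high vowel) → -id → *wibabuid*.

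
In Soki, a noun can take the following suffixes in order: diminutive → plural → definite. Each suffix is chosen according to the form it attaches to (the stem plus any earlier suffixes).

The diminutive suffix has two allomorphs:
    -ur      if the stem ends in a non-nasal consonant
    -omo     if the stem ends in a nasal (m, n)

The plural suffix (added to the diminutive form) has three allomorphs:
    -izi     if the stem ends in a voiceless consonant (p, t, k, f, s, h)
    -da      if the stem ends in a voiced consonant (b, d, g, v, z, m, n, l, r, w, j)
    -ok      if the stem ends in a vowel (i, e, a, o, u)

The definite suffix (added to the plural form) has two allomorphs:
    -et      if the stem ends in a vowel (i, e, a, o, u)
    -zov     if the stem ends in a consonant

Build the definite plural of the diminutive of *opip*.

opipurdaet

The final consonant of *opip* is /p/, which is non-nasal, so the diminutive suffix is -ur, giving *opipur*.
The diminutive form *opipur* — final sound /r/ (a voiced consonant) → -da → *opipurda*.
The plural form *opipurda* — final sound /a/ (a vowel) → -et → *opipurdaet*.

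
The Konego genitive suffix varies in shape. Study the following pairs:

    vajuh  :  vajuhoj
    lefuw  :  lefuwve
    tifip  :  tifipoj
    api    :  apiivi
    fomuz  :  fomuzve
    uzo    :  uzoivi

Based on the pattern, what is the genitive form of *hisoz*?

The suffix is conditioned by the final sound: -oj when the stem ends in a voiceless consonant (*vajuh*, *tifip*); -ve when the stem ends in a voiced consonant (*lefuw*, *fomuz*); -ivi when the stem ends in a vowel (*api*, *uzo*).
*hisoz*: final sound = /z/, a voiced consonant → -ve → *hisozve*.

hisozve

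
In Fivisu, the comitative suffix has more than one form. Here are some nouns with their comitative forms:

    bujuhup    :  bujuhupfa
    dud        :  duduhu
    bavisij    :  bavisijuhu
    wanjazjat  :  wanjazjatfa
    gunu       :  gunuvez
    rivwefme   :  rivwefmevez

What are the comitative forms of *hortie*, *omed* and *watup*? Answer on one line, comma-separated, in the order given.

hortievez, omeduhu, watupfa

The suffix is conditioned by the final sound: -fa when the stem ends in a voiceless consonant (*bujuhup*, *wanjazjat*); -uhu when the stem ends in a voiced consonant (*dud*, *bavisij*); -vez when the stem ends in a vowel (*gunu*, *rivwefme*).
The final sound of *hortie* is /e/, which is a vowel, so the suffix is -vez, giving *hortievez*.
*omed* — final sound /d/ (a voiced consonant) → -uhu → *omeduhu*.
Since the final sound of *watup* is /p/ (a voiceless consonant), it takes -fa, giving *watupfa*.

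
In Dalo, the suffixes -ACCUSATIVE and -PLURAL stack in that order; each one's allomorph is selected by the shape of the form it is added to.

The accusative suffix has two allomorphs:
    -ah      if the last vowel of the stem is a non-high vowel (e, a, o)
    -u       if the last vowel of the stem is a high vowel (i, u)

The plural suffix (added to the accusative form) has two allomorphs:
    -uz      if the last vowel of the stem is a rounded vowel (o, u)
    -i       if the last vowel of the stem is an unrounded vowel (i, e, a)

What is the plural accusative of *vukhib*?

The last vowel of *vukhib* is /i/, which is a high vowel, so the accusative suffix is -u, giving *vukhibu*.
The accusative form *vukhibu* — last vowel /u/ (a rounded vowel) → -uz → *vukhibuuz*.

vukhibuuz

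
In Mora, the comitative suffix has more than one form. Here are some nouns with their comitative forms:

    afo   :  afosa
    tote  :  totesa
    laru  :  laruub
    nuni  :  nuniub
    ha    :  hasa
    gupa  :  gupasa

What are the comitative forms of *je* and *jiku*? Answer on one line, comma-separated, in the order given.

The alternation tracks the last vowel of the stem — -ub when the last vowel of the stem is a high vowel (*laru*, *nuni*); -sa when the last vowel of the stem is a non-high vowel (*afo*, *tote*, *ha*, *gupa*).
Since the last vowel of *je* is /e/ (a non-high vowel), it takes -sa, giving *jesa*.
Since the last vowel of *jiku* is /u/ (a high vowel), it takes -ub, giving *jikuub*.

jesa, jikuub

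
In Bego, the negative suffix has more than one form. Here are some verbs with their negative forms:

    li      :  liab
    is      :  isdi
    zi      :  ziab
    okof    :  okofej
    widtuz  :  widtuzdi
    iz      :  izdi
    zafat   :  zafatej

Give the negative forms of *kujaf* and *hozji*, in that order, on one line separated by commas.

The suffix is conditioned by the final sound: -di when the stem ends in a sibilant (*is*, *widtuz*, *iz*); -ej when the stem ends in a non-sibilant consonant (*okof*, *zafat*); -ab when the stem ends in a vowel (*li*, *zi*).
*kujaf* — final sound /f/ (a non-sibilant consonant) → -ej → *kujafej*.
*hozji* — final sound /i/ (a vowel) → -ab → *hozjiab*.

kujafej, hozjiab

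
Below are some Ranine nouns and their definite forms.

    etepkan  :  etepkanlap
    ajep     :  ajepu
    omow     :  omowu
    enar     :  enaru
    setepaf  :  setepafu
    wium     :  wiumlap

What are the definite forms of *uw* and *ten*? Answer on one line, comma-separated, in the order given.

The pattern is nasality of the final consonant: -lap when the stem ends in a nasal (*etepkan*, *wium*); -u when the stem ends in a non-nasal consonant (*ajep*, *omow*, *enar*, *setepaf*).
*uw* — final consonant /w/ (non-nasal) → -u → *uwu*.
Since the final consonant of *ten* is /n/ (a nasal), it takes -lap, giving *tenlap*.

uwu, tenlap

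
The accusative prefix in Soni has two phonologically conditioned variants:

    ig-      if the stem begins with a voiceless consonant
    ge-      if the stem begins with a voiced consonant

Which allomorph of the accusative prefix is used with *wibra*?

ge-

The first consonant of *wibra* is /w/, which is voiced, so the prefix is ge-.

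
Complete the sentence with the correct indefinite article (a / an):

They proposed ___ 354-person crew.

The indefinite article is chosen by the initial *sound* of the following word, not its spelling.
The number *354* is spoken "three hundred …", beginning with /θriː/ — a consonant sound.
So the article is *a*: They proposed a 354-person crew.

a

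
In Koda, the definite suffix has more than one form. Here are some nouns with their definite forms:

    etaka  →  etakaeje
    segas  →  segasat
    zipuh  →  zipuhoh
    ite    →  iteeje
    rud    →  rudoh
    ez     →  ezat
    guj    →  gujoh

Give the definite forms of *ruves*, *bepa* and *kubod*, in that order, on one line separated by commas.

The suffix is conditioned by the final sound: -at when the stem ends in a sibilant (*segas*, *ez*); -oh when the stem ends in a non-sibilant consonant (*zipuh*, *rud*, *guj*); -eje when the stem ends in a vowel (*etaka*, *ite*).
Since the final sound of *ruves* is /s/ (a sibilant), it takes -at, giving *ruvesat*.
Since the final sound of *bepa* is /a/ (a vowel), it takes -eje, giving *bepaeje*.
*kubod* — final sound /d/ (a non-sibilant consonant) → -oh → *kubodoh*.

ruvesat, bepaeje, kubodoh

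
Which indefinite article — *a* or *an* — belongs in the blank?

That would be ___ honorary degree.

The indefinite article is chosen by the initial *sound* of the following word, not its spelling.
*honorary* begins with the sound /ɒ/ (silent h) — a vowel sound.
So the article is *an*: That would be an honorary degree.

an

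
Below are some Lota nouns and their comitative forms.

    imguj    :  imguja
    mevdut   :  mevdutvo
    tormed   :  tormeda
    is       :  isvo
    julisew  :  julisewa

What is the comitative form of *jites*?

jitesvo

The suffix is conditioned by the final consonant: -vo when the stem ends in a voiceless consonant (*mevdut*, *is*); -a when the stem ends in a voiced consonant (*imguj*, *tormed*, *julisew*).
*jites* — final consonant /s/ (voiceless) → -vo → *jitesvo*.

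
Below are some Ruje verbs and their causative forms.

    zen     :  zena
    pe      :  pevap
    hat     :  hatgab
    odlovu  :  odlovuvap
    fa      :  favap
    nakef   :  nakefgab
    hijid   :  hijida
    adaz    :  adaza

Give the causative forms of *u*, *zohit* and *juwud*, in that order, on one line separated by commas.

The pattern is voicing of the final sound: -gab when the stem ends in a voiceless consonant (*hat*, *nakef*); -a when the stem ends in a voiced consonant (*zen*, *hijid*, *adaz*); -vap when the stem ends in a vowel (*pe*, *odlovu*, *fa*).
Since the final sound of *u* is /u/ (a vowel), it takes -vap, giving *uvap*.
The final sound of *zohit* is /t/, which is a voiceless consonant, so the suffix is -gab, giving *zohitgab*.
The final sound of *juwud* is /d/, which is a voiced consonant, so the suffix is -a, giving *juwuda*.

uvap, zohitgab, juwuda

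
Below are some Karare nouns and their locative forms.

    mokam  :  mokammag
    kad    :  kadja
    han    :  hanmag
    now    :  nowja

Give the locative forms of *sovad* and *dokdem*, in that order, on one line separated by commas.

Looking at the final consonant of each stem: -mag when the stem ends in a nasal (*mokam*, *han*); -ja when the stem ends in a non-nasal consonant (*kad*, *now*).
Since the final consonant of *sovad* is /d/ (non-nasal), it takes -ja, giving *sovadja*.
The final consonant of *dokdem* is /m/, which is a nasal, so the suffix is -mag, giving *dokdemmag*.

sovadja, dokdemmag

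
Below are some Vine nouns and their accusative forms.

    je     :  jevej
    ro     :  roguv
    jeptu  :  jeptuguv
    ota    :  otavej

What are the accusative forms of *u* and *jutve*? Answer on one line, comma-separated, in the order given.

The pattern is rounding harmony: -guv when the last vowel of the stem is a rounded vowel (*ro*, *jeptu*); -vej when the last vowel of the stem is an unrounded vowel (*je*, *ota*).
*u*: last vowel = /u/, a rounded vowel → -guv → *uguv*.
Since the last vowel of *jutve* is /e/ (an unrounded vowel), it takes -vej, giving *jutvevej*.

uguv, jutvevej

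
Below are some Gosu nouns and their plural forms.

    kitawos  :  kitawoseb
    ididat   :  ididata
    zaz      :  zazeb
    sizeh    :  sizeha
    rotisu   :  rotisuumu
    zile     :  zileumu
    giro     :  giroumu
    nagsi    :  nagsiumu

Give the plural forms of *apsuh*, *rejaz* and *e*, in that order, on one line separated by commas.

apsuha, rejazeb, eumu

The pattern is sibilance of the final sound: -eb when the stem ends in a sibilant (*kitawos*, *zaz*); -a when the stem ends in a non-sibilant consonant (*ididat*, *sizeh*); -umu when the stem ends in a vowel (*rotisu*, *zile*, *giro*, *nagsi*).
*apsuh*: final sound = /h/, a non-sibilant consonant → -a → *apsuha*.
*rejaz*: final sound = /z/, a sibilant → -eb → *rejazeb*.
*e* — final sound /e/ (a vowel) → -umu → *eumu*.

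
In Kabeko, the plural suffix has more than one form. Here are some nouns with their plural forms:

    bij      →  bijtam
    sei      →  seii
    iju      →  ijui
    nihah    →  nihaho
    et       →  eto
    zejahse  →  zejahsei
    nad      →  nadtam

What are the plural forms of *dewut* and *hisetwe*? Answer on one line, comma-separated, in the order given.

The alternation tracks the final sound of the stem — -o when the stem ends in a voiceless consonant (*nihah*, *et*); -tam when the stem ends in a voiced consonant (*bij*, *nad*); -i when the stem ends in a vowel (*sei*, *iju*, *zejahse*).
*dewut* — final sound /t/ (a voiceless consonant) → -o → *dewuto*.
The final sound of *hisetwe* is /e/, which is a vowel, so the suffix is -i, giving *hisetwei*.

dewuto, hisetwei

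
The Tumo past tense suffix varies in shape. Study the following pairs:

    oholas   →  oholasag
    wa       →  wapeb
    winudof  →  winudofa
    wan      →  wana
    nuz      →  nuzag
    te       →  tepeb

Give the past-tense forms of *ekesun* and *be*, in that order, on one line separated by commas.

The pattern is sibilance of the final sound: -ag when the stem ends in a sibilant (*oholas*, *nuz*); -a when the stem ends in a non-sibilant consonant (*winudof*, *wan*); -peb when the stem ends in a vowel (*wa*, *te*).
*ekesun*: final sound = /n/, a non-sibilant consonant → -a → *ekesuna*.
*be*: final sound = /e/, a vowel → -peb → *bepeb*.

ekesuna, bepeb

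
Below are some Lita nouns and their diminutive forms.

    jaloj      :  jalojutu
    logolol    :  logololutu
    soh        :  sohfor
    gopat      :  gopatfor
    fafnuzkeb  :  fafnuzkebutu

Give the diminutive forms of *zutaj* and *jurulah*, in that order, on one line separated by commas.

The suffix is conditioned by the final consonant: -for when the stem ends in a voiceless consonant (*soh*, *gopat*); -utu when the stem ends in a voiced consonant (*jaloj*, *logolol*, *fafnuzkeb*).
Since the final consonant of *zutaj* is /j/ (voiced), it takes -utu, giving *zutajutu*.
The final consonant of *jurulah* is /h/, which is voiceless, so the suffix is -for, giving *jurulahfor*.

zutajutu, jurulahfor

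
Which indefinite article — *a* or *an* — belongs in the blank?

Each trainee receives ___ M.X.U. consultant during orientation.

The indefinite article is chosen by the initial *sound* of the following word, not its spelling.
The initialism *M.X.U.* is read letter by letter; the first letter, M, is pronounced /ɛm/, which begins with a vowel sound.
So the article is *an*: Each trainee receives an M.X.U. consultant during orientation.

an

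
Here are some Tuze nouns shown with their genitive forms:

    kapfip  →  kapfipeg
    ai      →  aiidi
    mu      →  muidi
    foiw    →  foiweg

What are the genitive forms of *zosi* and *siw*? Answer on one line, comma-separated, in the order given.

The suffix is conditioned by the final sound: -eg when the stem ends in a consonant (*kapfip*, *foiw*); -idi when the stem ends in a vowel (*ai*, *mu*).
*zosi* — final sound /i/ (a vowel) → -idi → *zosiidi*.
The final sound of *siw* is /w/, which is a consonant, so the suffix is -eg, giving *siweg*.

zosiidi, siweg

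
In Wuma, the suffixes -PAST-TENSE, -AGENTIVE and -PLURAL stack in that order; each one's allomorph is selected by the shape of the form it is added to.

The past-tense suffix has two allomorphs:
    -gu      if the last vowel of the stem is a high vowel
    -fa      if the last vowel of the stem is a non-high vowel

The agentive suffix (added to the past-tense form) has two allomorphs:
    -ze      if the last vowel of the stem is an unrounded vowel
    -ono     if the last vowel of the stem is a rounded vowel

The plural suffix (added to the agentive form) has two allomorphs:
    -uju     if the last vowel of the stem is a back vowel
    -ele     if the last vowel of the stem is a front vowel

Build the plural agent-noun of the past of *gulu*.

Since the last vowel of *gulu* is /u/ (a high vowel), it takes -gu, giving *gulugu*.
The past-tense form *gulugu*: last vowel = /u/, a rounded vowel → -ono → *guluguono*.
The agentive form *guluguono* — last vowel /o/ (a back vowel) → -uju → *guluguonouju*.

guluguonouju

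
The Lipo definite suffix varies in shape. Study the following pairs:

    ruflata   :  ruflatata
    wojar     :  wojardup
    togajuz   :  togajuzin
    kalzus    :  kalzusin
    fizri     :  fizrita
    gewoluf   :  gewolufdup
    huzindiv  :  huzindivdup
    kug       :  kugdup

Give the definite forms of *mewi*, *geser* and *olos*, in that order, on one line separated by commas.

mewita, geserdup, olosin

Looking at the final sound of each stem: -in when the stem ends in a sibilant (*togajuz*, *kalzus*); -dup when the stem ends in a non-sibilant consonant (*wojar*, *gewoluf*, *huzindiv*, *kug*); -ta when the stem ends in a vowel (*ruflata*, *fizri*).
*mewi* — final sound /i/ (a vowel) → -ta → *mewita*.
The final sound of *geser* is /r/, which is a non-sibilant consonant, so the suffix is -dup, giving *geserdup*.
*olos* — final sound /s/ (a sibilant) → -in → *olosin*.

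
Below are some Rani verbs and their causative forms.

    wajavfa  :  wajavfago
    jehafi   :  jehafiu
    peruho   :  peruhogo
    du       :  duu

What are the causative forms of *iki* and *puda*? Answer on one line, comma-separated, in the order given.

ikiu, pudago

The alternation tracks the last vowel of the stem — -u when the last vowel of the stem is a high vowel (*jehafi*, *du*); -go when the last vowel of the stem is a non-high vowel (*wajavfa*, *peruho*).
*iki* — last vowel /i/ (a high vowel) → -u → *ikiu*.
*puda* — last vowel /a/ (a non-high vowel) → -go → *pudago*.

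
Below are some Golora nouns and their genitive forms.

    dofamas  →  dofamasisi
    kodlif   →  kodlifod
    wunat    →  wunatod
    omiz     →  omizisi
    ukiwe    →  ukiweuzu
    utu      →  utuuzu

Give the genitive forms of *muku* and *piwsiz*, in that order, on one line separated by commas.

mukuuzu, piwsizisi

Looking at the final sound of each stem: -isi when the stem ends in a sibilant (*dofamas*, *omiz*); -od when the stem ends in a non-sibilant consonant (*kodlif*, *wunat*); -uzu when the stem ends in a vowel (*ukiwe*, *utu*).
*muku*: final sound = /u/, a vowel → -uzu → *mukuuzu*.
Since the final sound of *piwsiz* is /z/ (a sibilant), it takes -isi, giving *piwsizisi*.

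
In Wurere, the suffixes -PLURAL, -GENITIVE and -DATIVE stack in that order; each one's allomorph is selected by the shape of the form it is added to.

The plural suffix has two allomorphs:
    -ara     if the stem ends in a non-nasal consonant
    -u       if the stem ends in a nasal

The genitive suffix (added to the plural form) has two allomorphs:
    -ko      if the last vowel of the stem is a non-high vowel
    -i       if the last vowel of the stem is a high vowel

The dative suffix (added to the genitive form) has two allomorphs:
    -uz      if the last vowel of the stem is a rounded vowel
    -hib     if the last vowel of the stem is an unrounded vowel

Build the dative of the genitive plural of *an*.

anuihib

The final consonant of *an* is /n/, which is a nasal, so the plural suffix is -u, giving *anu*.
The last vowel of the plural form *anu* is /u/, which is a high vowel, so the genitive suffix is -i, giving *anui*.
The genitive form *anui*: last vowel = /i/, an unrounded vowel → -hib → *anuihib*.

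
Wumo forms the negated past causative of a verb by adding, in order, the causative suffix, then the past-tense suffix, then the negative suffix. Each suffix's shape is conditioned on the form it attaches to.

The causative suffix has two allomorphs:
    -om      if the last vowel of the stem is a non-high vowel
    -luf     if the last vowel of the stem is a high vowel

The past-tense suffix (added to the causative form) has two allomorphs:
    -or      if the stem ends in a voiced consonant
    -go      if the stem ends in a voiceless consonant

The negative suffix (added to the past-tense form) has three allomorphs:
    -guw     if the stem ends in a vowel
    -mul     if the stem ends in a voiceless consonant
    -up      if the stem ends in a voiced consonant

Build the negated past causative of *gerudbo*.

gerudboomorup

Since the last vowel of *gerudbo* is /o/ (a non-high vowel), it takes -om, giving *gerudboom*.
The causative form *gerudboom* — final consonant /m/ (voiced) → -or → *gerudboomor*.
Since the final sound of the past-tense form *gerudboomor* is /r/ (a voiced consonant), it takes -up, giving *gerudboomorup*.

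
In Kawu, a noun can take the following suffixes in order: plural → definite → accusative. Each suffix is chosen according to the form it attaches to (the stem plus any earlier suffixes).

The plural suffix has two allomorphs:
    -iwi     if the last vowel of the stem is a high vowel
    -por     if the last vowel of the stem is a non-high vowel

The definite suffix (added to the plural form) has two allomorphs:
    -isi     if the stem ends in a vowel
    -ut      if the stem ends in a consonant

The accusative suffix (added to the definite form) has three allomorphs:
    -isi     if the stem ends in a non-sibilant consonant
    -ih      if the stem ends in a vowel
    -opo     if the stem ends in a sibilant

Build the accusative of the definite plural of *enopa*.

Since the last vowel of *enopa* is /a/ (a non-high vowel), it takes -por, giving *enopapor*.
Since the final sound of the plural form *enopapor* is /r/ (a consonant), it takes -ut, giving *enopaporut*.
The definite form *enopaporut*: final sound = /t/, a non-sibilant consonant → -isi → *enopaporutisi*.

enopaporutisi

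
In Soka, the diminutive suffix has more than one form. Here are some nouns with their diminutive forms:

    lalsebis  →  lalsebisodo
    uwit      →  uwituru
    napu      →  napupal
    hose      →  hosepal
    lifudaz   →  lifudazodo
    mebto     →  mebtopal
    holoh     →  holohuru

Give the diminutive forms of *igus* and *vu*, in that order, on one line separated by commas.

igusodo, vupal

The suffix is conditioned by the final sound: -odo when the stem ends in a sibilant (*lalsebis*, *lifudaz*); -uru when the stem ends in a non-sibilant consonant (*uwit*, *holoh*); -pal when the stem ends in a vowel (*napu*, *hose*, *mebto*).
*igus* — final sound /s/ (a sibilant) → -odo → *igusodo*.
*vu* — final sound /u/ (a vowel) → -pal → *vupal*.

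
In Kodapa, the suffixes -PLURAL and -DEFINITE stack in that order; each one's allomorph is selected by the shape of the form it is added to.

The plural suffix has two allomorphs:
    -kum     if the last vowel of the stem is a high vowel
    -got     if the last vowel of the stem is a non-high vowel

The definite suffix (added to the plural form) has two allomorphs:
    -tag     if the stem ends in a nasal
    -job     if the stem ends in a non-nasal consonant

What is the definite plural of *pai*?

*pai* — last vowel /i/ (a high vowel) → -kum → *paikum*.
Since the final consonant of the plural form *paikum* is /m/ (a nasal), it takes -tag, giving *paikumtag*.

paikumtag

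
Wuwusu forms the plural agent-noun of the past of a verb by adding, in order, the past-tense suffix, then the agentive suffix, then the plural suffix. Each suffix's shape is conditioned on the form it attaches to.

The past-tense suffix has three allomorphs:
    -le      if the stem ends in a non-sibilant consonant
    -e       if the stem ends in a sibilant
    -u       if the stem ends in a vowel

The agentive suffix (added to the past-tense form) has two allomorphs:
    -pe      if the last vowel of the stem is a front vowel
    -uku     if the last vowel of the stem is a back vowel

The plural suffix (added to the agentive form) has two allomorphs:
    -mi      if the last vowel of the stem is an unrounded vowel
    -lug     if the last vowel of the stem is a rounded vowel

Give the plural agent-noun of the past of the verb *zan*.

zanlepemi

*zan* — final sound /n/ (a non-sibilant consonant) → -le → *zanle*.
The past-tense form *zanle* — last vowel /e/ (a front vowel) → -pe → *zanlepe*.
Since the last vowel of the agentive form *zanlepe* is /e/ (an unrounded vowel), it takes -mi, giving *zanlepemi*.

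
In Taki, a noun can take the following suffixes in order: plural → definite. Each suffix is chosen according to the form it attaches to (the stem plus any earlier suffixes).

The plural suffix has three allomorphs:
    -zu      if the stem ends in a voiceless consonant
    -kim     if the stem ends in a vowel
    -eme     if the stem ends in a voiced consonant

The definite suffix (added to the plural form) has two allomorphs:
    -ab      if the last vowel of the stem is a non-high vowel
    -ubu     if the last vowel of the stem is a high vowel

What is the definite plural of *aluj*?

alujemeab

The final sound of *aluj* is /j/, which is a voiced consonant, so the plural suffix is -eme, giving *alujeme*.
The plural form *alujeme* — last vowel /e/ (a non-high vowel) → -ab → *alujemeab*.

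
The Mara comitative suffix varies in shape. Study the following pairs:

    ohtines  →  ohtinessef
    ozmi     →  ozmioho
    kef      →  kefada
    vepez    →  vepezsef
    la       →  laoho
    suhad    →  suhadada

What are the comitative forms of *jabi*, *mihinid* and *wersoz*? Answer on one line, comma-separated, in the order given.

jabioho, mihinidada, wersozsef

The alternation tracks the final sound of the stem — -sef when the stem ends in a sibilant (*ohtines*, *vepez*); -ada when the stem ends in a non-sibilant consonant (*kef*, *suhad*); -oho when the stem ends in a vowel (*ozmi*, *la*).
Since the final sound of *jabi* is /i/ (a vowel), it takes -oho, giving *jabioho*.
*mihinid* — final sound /d/ (a non-sibilant consonant) → -ada → *mihinidada*.
*wersoz*: final sound = /z/, a sibilant → -sef → *wersozsef*.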